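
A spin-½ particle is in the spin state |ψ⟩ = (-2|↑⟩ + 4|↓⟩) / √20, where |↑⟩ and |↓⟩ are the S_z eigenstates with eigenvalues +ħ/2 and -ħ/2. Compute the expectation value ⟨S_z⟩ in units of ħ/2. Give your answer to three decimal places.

⟨σ_z⟩ = |a|² - |b|² divided by |a|²+|b|², with a, b the |↑⟩, |↓⟩ amplitudes.
= (4 - 16)/20 = -12/20.
⟨S_z⟩ = (ħ/2)·⟨σ_z⟩.

-0.600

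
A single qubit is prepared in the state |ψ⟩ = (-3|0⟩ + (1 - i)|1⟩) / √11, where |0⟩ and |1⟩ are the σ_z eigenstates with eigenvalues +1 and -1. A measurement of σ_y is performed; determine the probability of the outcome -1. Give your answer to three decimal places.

0.227

|-y⟩ = (|0⟩ - i|1⟩)/√2, so ⟨-y|ψ⟩ = (-2 + i) / (√2·√11).
P = |-2 + i|² / 22 = 5/22.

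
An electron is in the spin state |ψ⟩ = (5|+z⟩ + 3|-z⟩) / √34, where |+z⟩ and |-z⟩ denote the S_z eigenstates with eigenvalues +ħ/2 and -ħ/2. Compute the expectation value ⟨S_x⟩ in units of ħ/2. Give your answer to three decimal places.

0.882

⟨σ_x⟩ = 2 Re(a* b)/(|a|²+|b|²) with a = 5, b = 3.
a* b = 15, so ⟨σ_x⟩ = 30/34.
⟨S_x⟩ = (ħ/2)·⟨σ_x⟩.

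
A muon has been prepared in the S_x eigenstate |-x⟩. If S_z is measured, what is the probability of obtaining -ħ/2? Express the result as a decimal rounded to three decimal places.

0.500

In the S_z basis, |-x⟩ = (|↑⟩ - |↓⟩)/√2 and |-z⟩ = |↓⟩.
|⟨-z|-x⟩|² = 1/2.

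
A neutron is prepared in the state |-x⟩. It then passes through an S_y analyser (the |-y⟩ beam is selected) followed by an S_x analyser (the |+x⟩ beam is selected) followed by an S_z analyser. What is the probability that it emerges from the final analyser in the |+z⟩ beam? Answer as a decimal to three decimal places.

0.125

First analyser (S_y): from |-x⟩, P(|-y⟩) = 1/2.
After stage 1 the state is |-y⟩; P(|+x⟩) = |⟨+x|-y⟩|² = 1/2.
After stage 2 the state is |+x⟩; P(|+z⟩) = |⟨+z|+x⟩|² = 1/2.
Joint probability = 1/2 × 1/2 × 1/2 = 0.125.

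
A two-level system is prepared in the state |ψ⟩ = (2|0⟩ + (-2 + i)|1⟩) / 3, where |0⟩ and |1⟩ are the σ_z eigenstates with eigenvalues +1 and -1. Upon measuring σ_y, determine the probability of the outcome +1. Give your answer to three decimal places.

0.722

|+y⟩ = (|0⟩ + i|1⟩)/√2, so ⟨+y|ψ⟩ = (3 + 2i) / (√2·3).
P = |3 + 2i|² / 18 = 13/18.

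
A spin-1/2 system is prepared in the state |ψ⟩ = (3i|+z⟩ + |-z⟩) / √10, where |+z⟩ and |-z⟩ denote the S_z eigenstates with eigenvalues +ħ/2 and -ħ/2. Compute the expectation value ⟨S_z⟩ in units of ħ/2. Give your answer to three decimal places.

⟨σ_z⟩ = |a|² - |b|² divided by |a|²+|b|², with a, b the |+z⟩, |-z⟩ amplitudes.
= (9 - 1)/10 = 8/10.
⟨S_z⟩ = (ħ/2)·⟨σ_z⟩.

0.800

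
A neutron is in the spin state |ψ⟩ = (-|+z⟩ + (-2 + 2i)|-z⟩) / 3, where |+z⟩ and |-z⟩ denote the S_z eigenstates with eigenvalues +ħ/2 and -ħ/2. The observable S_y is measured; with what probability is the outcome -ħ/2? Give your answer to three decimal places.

0.722

|-y⟩ = (|+z⟩ - i|-z⟩)/√2, so ⟨-y|ψ⟩ = (-3 - 2i) / (√2·3).
P = |-3 - 2i|² / 18 = 13/18.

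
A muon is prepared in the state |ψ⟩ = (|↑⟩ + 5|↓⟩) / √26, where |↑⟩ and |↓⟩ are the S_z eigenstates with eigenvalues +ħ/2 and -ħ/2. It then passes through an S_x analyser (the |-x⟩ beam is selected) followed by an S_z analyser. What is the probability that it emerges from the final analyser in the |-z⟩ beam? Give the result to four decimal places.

First analyser (S_x): P(|-x⟩) = |⟨-x|ψ⟩|² = 16/52.
After stage 1 the state is |-x⟩; P(|-z⟩) = |⟨-z|-x⟩|² = 1/2.
Joint probability = 16/52 × 1/2 = 0.1538.

0.1538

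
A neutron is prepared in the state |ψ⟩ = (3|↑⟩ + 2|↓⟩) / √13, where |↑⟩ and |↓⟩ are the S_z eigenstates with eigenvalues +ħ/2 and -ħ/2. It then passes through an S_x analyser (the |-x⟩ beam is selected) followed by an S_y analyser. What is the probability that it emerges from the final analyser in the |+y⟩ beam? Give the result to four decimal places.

First analyser (S_x): P(|-x⟩) = |⟨-x|ψ⟩|² = 1/26.
After stage 1 the state is |-x⟩; P(|+y⟩) = |⟨+y|-x⟩|² = 1/2.
Joint probability = 1/26 × 1/2 = 0.0192.

0.0192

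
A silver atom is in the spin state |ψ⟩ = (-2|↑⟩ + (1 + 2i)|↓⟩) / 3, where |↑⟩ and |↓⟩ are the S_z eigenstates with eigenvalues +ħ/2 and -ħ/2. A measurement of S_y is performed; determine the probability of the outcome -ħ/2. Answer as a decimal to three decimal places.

0.944

|-y⟩ = (|↑⟩ - i|↓⟩)/√2, so ⟨-y|ψ⟩ = (-4 + i) / (√2·3).
P = |-4 + i|² / 18 = 17/18.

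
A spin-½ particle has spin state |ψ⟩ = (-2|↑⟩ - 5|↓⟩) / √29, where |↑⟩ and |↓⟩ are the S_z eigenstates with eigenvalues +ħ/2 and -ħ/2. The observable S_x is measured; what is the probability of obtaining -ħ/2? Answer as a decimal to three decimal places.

0.155

|-x⟩ = (|↑⟩ - |↓⟩)/√2, so ⟨-x|ψ⟩ = (3) / (√2·√29).
P = |3|² / 58 = 9/58.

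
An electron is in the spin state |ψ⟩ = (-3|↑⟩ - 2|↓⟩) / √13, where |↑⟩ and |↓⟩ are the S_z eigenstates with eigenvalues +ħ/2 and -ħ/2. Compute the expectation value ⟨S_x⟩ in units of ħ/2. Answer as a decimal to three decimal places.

0.923

⟨σ_x⟩ = 2 Re(a* b)/(|a|²+|b|²) with a = -3, b = -2.
a* b = 6, so ⟨σ_x⟩ = 12/13.
⟨S_x⟩ = (ħ/2)·⟨σ_x⟩.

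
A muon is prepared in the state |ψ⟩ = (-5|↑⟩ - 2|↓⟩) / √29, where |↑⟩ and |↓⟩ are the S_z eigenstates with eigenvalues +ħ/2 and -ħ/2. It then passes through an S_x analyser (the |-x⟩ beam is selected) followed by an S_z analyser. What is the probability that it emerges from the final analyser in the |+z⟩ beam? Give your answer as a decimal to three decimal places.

First analyser (S_x): P(|-x⟩) = |⟨-x|ψ⟩|² = 9/58.
After stage 1 the state is |-x⟩; P(|+z⟩) = |⟨+z|-x⟩|² = 1/2.
Joint probability = 9/58 × 1/2 = 0.078.

0.078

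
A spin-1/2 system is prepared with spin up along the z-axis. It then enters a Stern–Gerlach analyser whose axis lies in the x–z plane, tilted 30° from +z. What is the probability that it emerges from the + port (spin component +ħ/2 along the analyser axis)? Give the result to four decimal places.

For spin-½, the probability of finding spin-up along an axis at angle θ to the initial spin direction is cos²(θ/2); spin-down is sin²(θ/2).
θ = 30°, so P = cos²(15°) ≈ 0.9330.

0.9330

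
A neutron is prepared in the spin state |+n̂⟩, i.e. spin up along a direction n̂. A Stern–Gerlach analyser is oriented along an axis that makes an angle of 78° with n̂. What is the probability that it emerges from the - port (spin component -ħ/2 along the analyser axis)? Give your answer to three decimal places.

0.396

For spin-½, the probability of finding spin-up along an axis at angle θ to the initial spin direction is cos²(θ/2); spin-down is sin²(θ/2).
θ = 78°, so P = sin²(39°) ≈ 0.396.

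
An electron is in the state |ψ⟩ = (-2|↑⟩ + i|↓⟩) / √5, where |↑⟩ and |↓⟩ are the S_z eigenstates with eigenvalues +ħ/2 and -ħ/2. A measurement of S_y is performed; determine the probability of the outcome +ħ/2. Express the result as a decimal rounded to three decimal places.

|+y⟩ = (|↑⟩ + i|↓⟩)/√2, so ⟨+y|ψ⟩ = (-1) / (√2·√5).
P = |-1|² / 10 = 1/10.

0.100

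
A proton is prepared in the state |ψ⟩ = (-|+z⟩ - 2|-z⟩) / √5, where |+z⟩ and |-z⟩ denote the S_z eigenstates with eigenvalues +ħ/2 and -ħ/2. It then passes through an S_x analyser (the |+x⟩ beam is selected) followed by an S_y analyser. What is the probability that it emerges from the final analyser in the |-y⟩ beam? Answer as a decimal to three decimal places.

0.450

First analyser (S_x): P(|+x⟩) = |⟨+x|ψ⟩|² = 9/10.
After stage 1 the state is |+x⟩; P(|-y⟩) = |⟨-y|+x⟩|² = 1/2.
Joint probability = 9/10 × 1/2 = 0.450.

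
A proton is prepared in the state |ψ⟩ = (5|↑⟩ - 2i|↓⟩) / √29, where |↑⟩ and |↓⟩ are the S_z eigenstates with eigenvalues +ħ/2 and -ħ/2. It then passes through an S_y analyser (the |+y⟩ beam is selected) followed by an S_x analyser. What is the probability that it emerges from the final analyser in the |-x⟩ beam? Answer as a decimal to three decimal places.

0.078

First analyser (S_y): P(|+y⟩) = |⟨+y|ψ⟩|² = 9/58.
After stage 1 the state is |+y⟩; P(|-x⟩) = |⟨-x|+y⟩|² = 1/2.
Joint probability = 9/58 × 1/2 = 0.078.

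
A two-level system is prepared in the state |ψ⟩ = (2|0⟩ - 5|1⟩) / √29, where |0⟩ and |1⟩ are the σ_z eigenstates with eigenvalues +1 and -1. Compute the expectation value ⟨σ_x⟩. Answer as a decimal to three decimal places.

⟨σ_x⟩ = 2 Re(a* b)/(|a|²+|b|²) with a = 2, b = -5.
a* b = -10, so ⟨σ_x⟩ = -20/29.

-0.690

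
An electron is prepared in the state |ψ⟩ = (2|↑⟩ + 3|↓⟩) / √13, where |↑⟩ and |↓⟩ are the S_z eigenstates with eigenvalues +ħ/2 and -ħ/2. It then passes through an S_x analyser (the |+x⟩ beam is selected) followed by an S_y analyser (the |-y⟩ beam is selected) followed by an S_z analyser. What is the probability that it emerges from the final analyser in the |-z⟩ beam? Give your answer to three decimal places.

0.240

First analyser (S_x): P(|+x⟩) = |⟨+x|ψ⟩|² = 25/26.
After stage 1 the state is |+x⟩; P(|-y⟩) = |⟨-y|+x⟩|² = 1/2.
After stage 2 the state is |-y⟩; P(|-z⟩) = |⟨-z|-y⟩|² = 1/2.
Joint probability = 25/26 × 1/2 × 1/2 = 0.240.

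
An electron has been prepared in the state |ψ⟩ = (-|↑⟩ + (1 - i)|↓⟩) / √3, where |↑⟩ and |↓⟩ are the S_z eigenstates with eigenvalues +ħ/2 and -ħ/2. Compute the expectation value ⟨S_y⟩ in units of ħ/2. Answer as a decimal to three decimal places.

⟨σ_y⟩ = 2 Im(a* b)/(|a|²+|b|²) with a = -1, b = (1 - i).
a* b = (-1 + i), so ⟨σ_y⟩ = 2/3.
⟨S_y⟩ = (ħ/2)·⟨σ_y⟩.

0.667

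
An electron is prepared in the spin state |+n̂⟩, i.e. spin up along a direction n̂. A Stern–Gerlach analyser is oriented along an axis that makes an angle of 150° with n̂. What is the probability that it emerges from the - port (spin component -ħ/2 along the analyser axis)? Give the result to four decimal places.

0.9330

For spin-½, the probability of finding spin-up along an axis at angle θ to the initial spin direction is cos²(θ/2); spin-down is sin²(θ/2).
θ = 150°, so P = sin²(75°) ≈ 0.9330.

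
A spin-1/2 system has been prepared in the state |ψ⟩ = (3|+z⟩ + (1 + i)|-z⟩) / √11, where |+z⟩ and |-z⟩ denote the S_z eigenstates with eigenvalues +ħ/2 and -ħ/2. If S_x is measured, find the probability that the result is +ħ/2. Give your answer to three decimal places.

|+x⟩ = (|+z⟩ + |-z⟩)/√2, so ⟨+x|ψ⟩ = (4 + i) / (√2·√11).
P = |4 + i|² / 22 = 17/22.

0.773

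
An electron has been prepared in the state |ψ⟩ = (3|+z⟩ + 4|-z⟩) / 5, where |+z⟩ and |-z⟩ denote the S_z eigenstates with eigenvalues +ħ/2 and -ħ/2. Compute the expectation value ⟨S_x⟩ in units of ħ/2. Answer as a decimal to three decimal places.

0.960

⟨σ_x⟩ = 2 Re(a* b)/(|a|²+|b|²) with a = 3, b = 4.
a* b = 12, so ⟨σ_x⟩ = 24/25.
⟨S_x⟩ = (ħ/2)·⟨σ_x⟩.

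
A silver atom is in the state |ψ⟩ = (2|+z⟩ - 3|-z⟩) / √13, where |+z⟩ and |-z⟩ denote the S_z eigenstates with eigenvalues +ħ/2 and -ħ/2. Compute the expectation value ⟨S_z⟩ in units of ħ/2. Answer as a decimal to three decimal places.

⟨σ_z⟩ = |a|² - |b|² divided by |a|²+|b|², with a, b the |+z⟩, |-z⟩ amplitudes.
= (4 - 9)/13 = -5/13.
⟨S_z⟩ = (ħ/2)·⟨σ_z⟩.

-0.385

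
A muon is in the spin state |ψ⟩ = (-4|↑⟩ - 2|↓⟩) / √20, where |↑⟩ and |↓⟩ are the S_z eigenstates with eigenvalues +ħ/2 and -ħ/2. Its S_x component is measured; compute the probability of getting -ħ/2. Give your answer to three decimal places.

|-x⟩ = (|↑⟩ - |↓⟩)/√2, so ⟨-x|ψ⟩ = (-2) / (√2·√20).
P = |-2|² / 40 = 4/40.

0.100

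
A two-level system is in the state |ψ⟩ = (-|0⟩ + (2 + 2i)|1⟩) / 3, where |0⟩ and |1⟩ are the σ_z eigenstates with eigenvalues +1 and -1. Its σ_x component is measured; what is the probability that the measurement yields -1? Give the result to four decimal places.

|-x⟩ = (|0⟩ - |1⟩)/√2, so ⟨-x|ψ⟩ = (-3 - 2i) / (√2·3).
P = |-3 - 2i|² / 18 = 13/18.

0.7222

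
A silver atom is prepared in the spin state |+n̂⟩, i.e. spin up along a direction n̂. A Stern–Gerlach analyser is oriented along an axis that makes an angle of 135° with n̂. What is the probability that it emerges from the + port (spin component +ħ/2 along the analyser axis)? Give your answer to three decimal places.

0.146

For spin-½, the probability of finding spin-up along an axis at angle θ to the initial spin direction is cos²(θ/2); spin-down is sin²(θ/2).
θ = 135°, so P = cos²(67.5°) ≈ 0.146.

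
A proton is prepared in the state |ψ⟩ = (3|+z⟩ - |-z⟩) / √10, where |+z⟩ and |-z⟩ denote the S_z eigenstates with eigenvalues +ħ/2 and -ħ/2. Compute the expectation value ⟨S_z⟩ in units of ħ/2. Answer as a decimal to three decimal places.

0.800

⟨σ_z⟩ = |a|² - |b|² divided by |a|²+|b|², with a, b the |+z⟩, |-z⟩ amplitudes.
= (9 - 1)/10 = 8/10.
⟨S_z⟩ = (ħ/2)·⟨σ_z⟩.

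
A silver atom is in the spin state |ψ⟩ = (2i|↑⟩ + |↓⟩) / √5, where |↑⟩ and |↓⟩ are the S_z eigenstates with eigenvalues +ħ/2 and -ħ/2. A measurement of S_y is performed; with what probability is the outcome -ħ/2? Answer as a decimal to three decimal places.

0.900

|-y⟩ = (|↑⟩ - i|↓⟩)/√2, so ⟨-y|ψ⟩ = (3i) / (√2·√5).
P = |3i|² / 10 = 9/10.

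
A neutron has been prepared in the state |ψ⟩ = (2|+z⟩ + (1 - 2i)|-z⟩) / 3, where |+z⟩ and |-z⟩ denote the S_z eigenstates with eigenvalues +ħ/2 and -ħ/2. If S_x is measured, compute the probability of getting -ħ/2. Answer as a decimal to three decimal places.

0.278

|-x⟩ = (|+z⟩ - |-z⟩)/√2, so ⟨-x|ψ⟩ = (1 + 2i) / (√2·3).
P = |1 + 2i|² / 18 = 5/18.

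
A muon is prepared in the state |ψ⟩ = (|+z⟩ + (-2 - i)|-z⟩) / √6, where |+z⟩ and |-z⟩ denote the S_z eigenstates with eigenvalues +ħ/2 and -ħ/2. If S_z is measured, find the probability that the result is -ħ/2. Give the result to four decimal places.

The -ħ/2 outcome corresponds to |-z⟩. Its amplitude in |ψ⟩ is (-2 - i)/√6.
P = |-2 - i|² / 6 = 5/6.

0.8333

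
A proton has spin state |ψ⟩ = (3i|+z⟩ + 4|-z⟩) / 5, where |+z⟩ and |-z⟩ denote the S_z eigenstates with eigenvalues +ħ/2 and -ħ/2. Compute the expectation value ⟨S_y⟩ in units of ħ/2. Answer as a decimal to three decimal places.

-0.960

⟨σ_y⟩ = 2 Im(a* b)/(|a|²+|b|²) with a = 3i, b = 4.
a* b = -12i, so ⟨σ_y⟩ = -24/25.
⟨S_y⟩ = (ħ/2)·⟨σ_y⟩.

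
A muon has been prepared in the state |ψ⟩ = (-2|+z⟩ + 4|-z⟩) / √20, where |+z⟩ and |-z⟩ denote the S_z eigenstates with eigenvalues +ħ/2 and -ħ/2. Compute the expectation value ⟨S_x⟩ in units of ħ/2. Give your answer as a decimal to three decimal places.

⟨σ_x⟩ = 2 Re(a* b)/(|a|²+|b|²) with a = -2, b = 4.
a* b = -8, so ⟨σ_x⟩ = -16/20.
⟨S_x⟩ = (ħ/2)·⟨σ_x⟩.

-0.800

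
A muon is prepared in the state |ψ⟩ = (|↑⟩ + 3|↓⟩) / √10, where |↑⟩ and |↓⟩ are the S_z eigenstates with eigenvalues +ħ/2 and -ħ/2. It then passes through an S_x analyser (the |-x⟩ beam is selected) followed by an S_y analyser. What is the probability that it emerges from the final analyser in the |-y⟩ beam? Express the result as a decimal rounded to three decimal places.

0.100

First analyser (S_x): P(|-x⟩) = |⟨-x|ψ⟩|² = 4/20.
After stage 1 the state is |-x⟩; P(|-y⟩) = |⟨-y|-x⟩|² = 1/2.
Joint probability = 4/20 × 1/2 = 0.100.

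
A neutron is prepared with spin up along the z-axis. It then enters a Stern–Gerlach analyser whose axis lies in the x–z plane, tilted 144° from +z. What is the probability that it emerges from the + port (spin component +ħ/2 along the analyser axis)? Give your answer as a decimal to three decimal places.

0.095

For spin-½, the probability of finding spin-up along an axis at angle θ to the initial spin direction is cos²(θ/2); spin-down is sin²(θ/2).
θ = 144°, so P = cos²(72°) ≈ 0.095.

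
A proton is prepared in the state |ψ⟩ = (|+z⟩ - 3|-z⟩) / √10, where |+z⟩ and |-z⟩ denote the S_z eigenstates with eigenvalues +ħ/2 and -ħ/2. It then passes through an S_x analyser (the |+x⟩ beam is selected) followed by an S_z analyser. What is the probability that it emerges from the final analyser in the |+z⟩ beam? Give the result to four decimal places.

0.1000

First analyser (S_x): P(|+x⟩) = |⟨+x|ψ⟩|² = 4/20.
After stage 1 the state is |+x⟩; P(|+z⟩) = |⟨+z|+x⟩|² = 1/2.
Joint probability = 4/20 × 1/2 = 0.1000.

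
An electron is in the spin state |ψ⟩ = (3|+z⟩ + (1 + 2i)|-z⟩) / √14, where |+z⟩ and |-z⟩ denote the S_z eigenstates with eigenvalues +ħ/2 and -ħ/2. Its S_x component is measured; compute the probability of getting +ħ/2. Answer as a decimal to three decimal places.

0.714

|+x⟩ = (|+z⟩ + |-z⟩)/√2, so ⟨+x|ψ⟩ = (4 + 2i) / (√2·√14).
P = |4 + 2i|² / 28 = 20/28.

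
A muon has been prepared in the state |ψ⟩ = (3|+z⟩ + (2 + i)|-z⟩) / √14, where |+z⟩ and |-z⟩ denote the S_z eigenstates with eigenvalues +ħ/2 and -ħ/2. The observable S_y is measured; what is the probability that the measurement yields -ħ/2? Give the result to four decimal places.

0.2857

|-y⟩ = (|+z⟩ - i|-z⟩)/√2, so ⟨-y|ψ⟩ = (2 + 2i) / (√2·√14).
P = |2 + 2i|² / 28 = 8/28.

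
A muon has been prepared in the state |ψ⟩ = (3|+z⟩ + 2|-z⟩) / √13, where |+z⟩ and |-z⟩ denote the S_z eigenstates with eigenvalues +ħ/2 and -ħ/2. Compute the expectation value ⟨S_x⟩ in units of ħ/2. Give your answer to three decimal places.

0.923

⟨σ_x⟩ = 2 Re(a* b)/(|a|²+|b|²) with a = 3, b = 2.
a* b = 6, so ⟨σ_x⟩ = 12/13.
⟨S_x⟩ = (ħ/2)·⟨σ_x⟩.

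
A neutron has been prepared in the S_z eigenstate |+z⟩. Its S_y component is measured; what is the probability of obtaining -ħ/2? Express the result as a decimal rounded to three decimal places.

In the S_z basis, |+z⟩ = |+z⟩ and |-y⟩ = (|+z⟩ - i|-z⟩)/√2.
|⟨-y|+z⟩|² = 1/2.

0.500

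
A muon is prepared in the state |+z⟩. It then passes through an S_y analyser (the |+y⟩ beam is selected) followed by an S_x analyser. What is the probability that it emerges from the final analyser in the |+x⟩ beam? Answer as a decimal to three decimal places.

0.250

First analyser (S_y): from |+z⟩, P(|+y⟩) = 1/2.
After stage 1 the state is |+y⟩; P(|+x⟩) = |⟨+x|+y⟩|² = 1/2.
Joint probability = 1/2 × 1/2 = 0.250.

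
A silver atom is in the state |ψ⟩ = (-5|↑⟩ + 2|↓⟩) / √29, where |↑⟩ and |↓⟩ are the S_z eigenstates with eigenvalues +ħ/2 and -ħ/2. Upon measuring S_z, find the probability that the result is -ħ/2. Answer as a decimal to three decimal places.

0.138

The -ħ/2 outcome corresponds to |↓⟩. Its amplitude in |ψ⟩ is 2/√29.
P = |2|² / 29 = 4/29.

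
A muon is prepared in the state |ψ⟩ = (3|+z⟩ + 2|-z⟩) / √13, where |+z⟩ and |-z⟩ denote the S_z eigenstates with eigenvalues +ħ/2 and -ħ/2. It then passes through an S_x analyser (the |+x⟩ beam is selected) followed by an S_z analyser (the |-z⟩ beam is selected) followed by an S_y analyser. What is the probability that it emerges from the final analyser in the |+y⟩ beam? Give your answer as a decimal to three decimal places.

First analyser (S_x): P(|+x⟩) = |⟨+x|ψ⟩|² = 25/26.
After stage 1 the state is |+x⟩; P(|-z⟩) = |⟨-z|+x⟩|² = 1/2.
After stage 2 the state is |-z⟩; P(|+y⟩) = |⟨+y|-z⟩|² = 1/2.
Joint probability = 25/26 × 1/2 × 1/2 = 0.240.

0.240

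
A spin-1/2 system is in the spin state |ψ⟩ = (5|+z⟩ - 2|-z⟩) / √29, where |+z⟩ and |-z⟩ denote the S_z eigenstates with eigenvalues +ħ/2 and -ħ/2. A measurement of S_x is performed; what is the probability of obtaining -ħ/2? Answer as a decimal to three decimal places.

0.845

|-x⟩ = (|+z⟩ - |-z⟩)/√2, so ⟨-x|ψ⟩ = (7) / (√2·√29).
P = |7|² / 58 = 49/58.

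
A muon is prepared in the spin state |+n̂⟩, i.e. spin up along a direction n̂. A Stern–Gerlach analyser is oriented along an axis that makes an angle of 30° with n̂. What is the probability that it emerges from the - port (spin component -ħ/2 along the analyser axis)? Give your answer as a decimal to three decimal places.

For spin-½, the probability of finding spin-up along an axis at angle θ to the initial spin direction is cos²(θ/2); spin-down is sin²(θ/2).
θ = 30°, so P = sin²(15°) ≈ 0.067.

0.067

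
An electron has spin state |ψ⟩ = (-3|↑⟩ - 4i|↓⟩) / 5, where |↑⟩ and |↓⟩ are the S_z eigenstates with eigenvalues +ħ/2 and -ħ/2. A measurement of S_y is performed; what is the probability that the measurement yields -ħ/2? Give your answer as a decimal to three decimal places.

0.020

|-y⟩ = (|↑⟩ - i|↓⟩)/√2, so ⟨-y|ψ⟩ = (1) / (√2·5).
P = |1|² / 50 = 1/50.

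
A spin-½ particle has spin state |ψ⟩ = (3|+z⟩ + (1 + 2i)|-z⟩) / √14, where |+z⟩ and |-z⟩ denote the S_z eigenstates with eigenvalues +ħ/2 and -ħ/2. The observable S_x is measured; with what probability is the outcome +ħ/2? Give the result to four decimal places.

|+x⟩ = (|+z⟩ + |-z⟩)/√2, so ⟨+x|ψ⟩ = (4 + 2i) / (√2·√14).
P = |4 + 2i|² / 28 = 20/28.

0.7143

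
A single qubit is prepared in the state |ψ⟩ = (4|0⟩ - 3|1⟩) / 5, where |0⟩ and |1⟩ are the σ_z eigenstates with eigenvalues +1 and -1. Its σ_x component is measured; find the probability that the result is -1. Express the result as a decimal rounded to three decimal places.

0.980

|-x⟩ = (|0⟩ - |1⟩)/√2, so ⟨-x|ψ⟩ = (7) / (√2·5).
P = |7|² / 50 = 49/50.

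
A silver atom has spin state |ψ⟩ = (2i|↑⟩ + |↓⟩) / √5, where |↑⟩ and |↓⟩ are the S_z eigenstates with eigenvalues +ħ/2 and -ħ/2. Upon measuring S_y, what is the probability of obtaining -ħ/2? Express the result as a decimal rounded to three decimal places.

|-y⟩ = (|↑⟩ - i|↓⟩)/√2, so ⟨-y|ψ⟩ = (3i) / (√2·√5).
P = |3i|² / 10 = 9/10.

0.900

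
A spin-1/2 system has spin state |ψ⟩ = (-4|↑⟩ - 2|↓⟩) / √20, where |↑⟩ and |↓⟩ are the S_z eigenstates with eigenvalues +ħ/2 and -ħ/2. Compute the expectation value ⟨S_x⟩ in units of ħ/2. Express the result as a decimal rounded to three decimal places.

0.800

⟨σ_x⟩ = 2 Re(a* b)/(|a|²+|b|²) with a = -4, b = -2.
a* b = 8, so ⟨σ_x⟩ = 16/20.
⟨S_x⟩ = (ħ/2)·⟨σ_x⟩.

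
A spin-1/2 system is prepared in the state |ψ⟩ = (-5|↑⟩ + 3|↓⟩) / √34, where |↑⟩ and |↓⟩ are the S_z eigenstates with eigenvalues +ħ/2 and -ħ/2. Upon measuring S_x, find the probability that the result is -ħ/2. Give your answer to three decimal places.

|-x⟩ = (|↑⟩ - |↓⟩)/√2, so ⟨-x|ψ⟩ = (-8) / (√2·√34).
P = |-8|² / 68 = 64/68.

0.941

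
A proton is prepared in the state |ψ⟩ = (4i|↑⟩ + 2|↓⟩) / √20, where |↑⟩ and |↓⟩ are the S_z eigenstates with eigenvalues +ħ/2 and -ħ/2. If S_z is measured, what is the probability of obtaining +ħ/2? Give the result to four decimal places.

0.8000

The +ħ/2 outcome corresponds to |↑⟩. Its amplitude in |ψ⟩ is 4i/√20.
P = |4i|² / 20 = 16/20.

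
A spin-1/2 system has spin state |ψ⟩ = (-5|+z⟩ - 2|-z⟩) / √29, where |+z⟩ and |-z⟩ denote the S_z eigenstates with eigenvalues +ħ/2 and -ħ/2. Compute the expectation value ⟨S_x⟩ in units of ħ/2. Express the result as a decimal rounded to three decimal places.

0.690

⟨σ_x⟩ = 2 Re(a* b)/(|a|²+|b|²) with a = -5, b = -2.
a* b = 10, so ⟨σ_x⟩ = 20/29.
⟨S_x⟩ = (ħ/2)·⟨σ_x⟩.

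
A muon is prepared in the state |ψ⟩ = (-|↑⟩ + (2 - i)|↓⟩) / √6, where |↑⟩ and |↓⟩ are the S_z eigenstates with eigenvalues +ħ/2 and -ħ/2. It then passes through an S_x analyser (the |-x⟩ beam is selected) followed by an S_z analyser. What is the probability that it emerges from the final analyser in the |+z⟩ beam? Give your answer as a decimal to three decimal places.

0.417

First analyser (S_x): P(|-x⟩) = |⟨-x|ψ⟩|² = 10/12.
After stage 1 the state is |-x⟩; P(|+z⟩) = |⟨+z|-x⟩|² = 1/2.
Joint probability = 10/12 × 1/2 = 0.417.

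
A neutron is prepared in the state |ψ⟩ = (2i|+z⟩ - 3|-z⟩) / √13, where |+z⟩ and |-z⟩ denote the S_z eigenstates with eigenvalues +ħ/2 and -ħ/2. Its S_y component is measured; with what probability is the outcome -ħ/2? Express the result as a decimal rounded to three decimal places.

|-y⟩ = (|+z⟩ - i|-z⟩)/√2, so ⟨-y|ψ⟩ = (-i) / (√2·√13).
P = |-i|² / 26 = 1/26.

0.038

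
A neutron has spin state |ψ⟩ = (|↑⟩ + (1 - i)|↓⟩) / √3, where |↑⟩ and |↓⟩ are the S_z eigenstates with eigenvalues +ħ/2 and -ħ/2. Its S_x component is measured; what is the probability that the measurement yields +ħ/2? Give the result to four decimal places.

|+x⟩ = (|↑⟩ + |↓⟩)/√2, so ⟨+x|ψ⟩ = (2 - i) / (√2·√3).
P = |2 - i|² / 6 = 5/6.

0.8333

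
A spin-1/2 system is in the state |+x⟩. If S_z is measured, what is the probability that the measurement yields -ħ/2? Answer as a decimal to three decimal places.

In the S_z basis, |+x⟩ = (|+z⟩ + |-z⟩)/√2 and |-z⟩ = |-z⟩.
|⟨-z|+x⟩|² = 1/2.

0.500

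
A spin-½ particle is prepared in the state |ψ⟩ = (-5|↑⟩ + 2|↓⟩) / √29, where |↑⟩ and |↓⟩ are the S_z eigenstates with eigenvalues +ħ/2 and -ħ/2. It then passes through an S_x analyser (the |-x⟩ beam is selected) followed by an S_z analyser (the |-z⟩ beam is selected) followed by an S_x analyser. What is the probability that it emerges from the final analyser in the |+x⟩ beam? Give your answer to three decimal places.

First analyser (S_x): P(|-x⟩) = |⟨-x|ψ⟩|² = 49/58.
After stage 1 the state is |-x⟩; P(|-z⟩) = |⟨-z|-x⟩|² = 1/2.
After stage 2 the state is |-z⟩; P(|+x⟩) = |⟨+x|-z⟩|² = 1/2.
Joint probability = 49/58 × 1/2 × 1/2 = 0.211.

0.211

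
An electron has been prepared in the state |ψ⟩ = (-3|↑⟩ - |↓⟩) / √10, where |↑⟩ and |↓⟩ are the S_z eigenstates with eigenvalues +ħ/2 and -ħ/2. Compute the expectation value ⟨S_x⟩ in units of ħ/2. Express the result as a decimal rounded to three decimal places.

0.600

⟨σ_x⟩ = 2 Re(a* b)/(|a|²+|b|²) with a = -3, b = -1.
a* b = 3, so ⟨σ_x⟩ = 6/10.
⟨S_x⟩ = (ħ/2)·⟨σ_x⟩.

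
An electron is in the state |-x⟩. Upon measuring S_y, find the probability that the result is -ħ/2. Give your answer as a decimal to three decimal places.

In the S_z basis, |-x⟩ = (|+z⟩ - |-z⟩)/√2 and |-y⟩ = (|+z⟩ - i|-z⟩)/√2.
|⟨-y|-x⟩|² = 1/2.

0.500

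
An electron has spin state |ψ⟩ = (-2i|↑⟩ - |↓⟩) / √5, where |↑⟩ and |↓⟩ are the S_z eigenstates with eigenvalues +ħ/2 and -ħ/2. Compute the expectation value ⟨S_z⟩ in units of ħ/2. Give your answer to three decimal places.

⟨σ_z⟩ = |a|² - |b|² divided by |a|²+|b|², with a, b the |↑⟩, |↓⟩ amplitudes.
= (4 - 1)/5 = 3/5.
⟨S_z⟩ = (ħ/2)·⟨σ_z⟩.

0.600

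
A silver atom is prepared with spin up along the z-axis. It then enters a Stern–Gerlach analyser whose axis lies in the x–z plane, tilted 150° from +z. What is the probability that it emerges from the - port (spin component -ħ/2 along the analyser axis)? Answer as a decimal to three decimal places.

0.933

For spin-½, the probability of finding spin-up along an axis at angle θ to the initial spin direction is cos²(θ/2); spin-down is sin²(θ/2).
θ = 150°, so P = sin²(75°) ≈ 0.933.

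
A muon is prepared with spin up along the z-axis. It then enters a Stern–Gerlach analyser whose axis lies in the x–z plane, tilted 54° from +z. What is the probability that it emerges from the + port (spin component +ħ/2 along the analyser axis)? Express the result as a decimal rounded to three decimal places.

0.794

For spin-½, the probability of finding spin-up along an axis at angle θ to the initial spin direction is cos²(θ/2); spin-down is sin²(θ/2).
θ = 54°, so P = cos²(27°) ≈ 0.794.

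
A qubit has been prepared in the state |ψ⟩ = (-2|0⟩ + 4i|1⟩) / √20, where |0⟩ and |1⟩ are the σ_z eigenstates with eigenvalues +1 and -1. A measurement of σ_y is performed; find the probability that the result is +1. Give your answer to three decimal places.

|+y⟩ = (|0⟩ + i|1⟩)/√2, so ⟨+y|ψ⟩ = (2) / (√2·√20).
P = |2|² / 40 = 4/40.

0.100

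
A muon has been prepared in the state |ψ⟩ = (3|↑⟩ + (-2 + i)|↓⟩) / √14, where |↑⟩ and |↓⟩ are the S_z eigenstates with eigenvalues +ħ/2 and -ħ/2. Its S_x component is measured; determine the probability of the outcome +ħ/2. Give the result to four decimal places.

0.0714

|+x⟩ = (|↑⟩ + |↓⟩)/√2, so ⟨+x|ψ⟩ = (1 + i) / (√2·√14).
P = |1 + i|² / 28 = 2/28.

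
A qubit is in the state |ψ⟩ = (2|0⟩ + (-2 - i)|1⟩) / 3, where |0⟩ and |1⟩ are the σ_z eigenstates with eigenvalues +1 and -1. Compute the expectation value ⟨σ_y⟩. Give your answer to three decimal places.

-0.444

⟨σ_y⟩ = 2 Im(a* b)/(|a|²+|b|²) with a = 2, b = (-2 - i).
a* b = (-4 - 2i), so ⟨σ_y⟩ = -4/9.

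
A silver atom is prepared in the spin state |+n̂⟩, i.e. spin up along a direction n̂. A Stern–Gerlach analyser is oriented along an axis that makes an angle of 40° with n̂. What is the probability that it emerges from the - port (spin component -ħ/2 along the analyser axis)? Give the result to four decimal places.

For spin-½, the probability of finding spin-up along an axis at angle θ to the initial spin direction is cos²(θ/2); spin-down is sin²(θ/2).
θ = 40°, so P = sin²(20°) ≈ 0.1170.

0.1170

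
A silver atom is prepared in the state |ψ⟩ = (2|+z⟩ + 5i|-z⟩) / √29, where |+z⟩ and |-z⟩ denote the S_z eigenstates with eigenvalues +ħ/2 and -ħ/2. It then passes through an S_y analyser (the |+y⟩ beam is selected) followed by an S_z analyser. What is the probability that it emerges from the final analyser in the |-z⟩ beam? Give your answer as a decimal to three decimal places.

First analyser (S_y): P(|+y⟩) = |⟨+y|ψ⟩|² = 49/58.
After stage 1 the state is |+y⟩; P(|-z⟩) = |⟨-z|+y⟩|² = 1/2.
Joint probability = 49/58 × 1/2 = 0.422.

0.422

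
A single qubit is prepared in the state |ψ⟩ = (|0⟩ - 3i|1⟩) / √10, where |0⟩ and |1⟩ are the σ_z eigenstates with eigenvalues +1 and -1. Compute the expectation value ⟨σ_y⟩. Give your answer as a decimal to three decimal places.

-0.600

⟨σ_y⟩ = 2 Im(a* b)/(|a|²+|b|²) with a = 1, b = -3i.
a* b = -3i, so ⟨σ_y⟩ = -6/10.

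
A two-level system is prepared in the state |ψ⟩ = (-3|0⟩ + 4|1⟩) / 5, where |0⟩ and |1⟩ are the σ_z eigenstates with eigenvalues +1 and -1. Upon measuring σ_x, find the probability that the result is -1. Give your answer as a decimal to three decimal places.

|-x⟩ = (|0⟩ - |1⟩)/√2, so ⟨-x|ψ⟩ = (-7) / (√2·5).
P = |-7|² / 50 = 49/50.

0.980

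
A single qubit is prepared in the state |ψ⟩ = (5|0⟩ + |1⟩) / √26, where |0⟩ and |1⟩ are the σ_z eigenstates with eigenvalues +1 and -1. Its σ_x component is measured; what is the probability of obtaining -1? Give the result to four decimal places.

|-x⟩ = (|0⟩ - |1⟩)/√2, so ⟨-x|ψ⟩ = (4) / (√2·√26).
P = |4|² / 52 = 16/52.

0.3077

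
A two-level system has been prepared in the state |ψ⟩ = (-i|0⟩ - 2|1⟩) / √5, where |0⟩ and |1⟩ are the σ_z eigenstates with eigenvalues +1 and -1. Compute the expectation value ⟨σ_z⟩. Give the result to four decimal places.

-0.6000

⟨σ_z⟩ = |a|² - |b|² divided by |a|²+|b|², with a, b the |0⟩, |1⟩ amplitudes.
= (1 - 4)/5 = -3/5.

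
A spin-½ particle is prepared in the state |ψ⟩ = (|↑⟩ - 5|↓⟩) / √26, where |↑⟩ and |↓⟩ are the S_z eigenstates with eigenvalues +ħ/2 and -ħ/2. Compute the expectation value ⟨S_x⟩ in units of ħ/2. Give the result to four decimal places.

⟨σ_x⟩ = 2 Re(a* b)/(|a|²+|b|²) with a = 1, b = -5.
a* b = -5, so ⟨σ_x⟩ = -10/26.
⟨S_x⟩ = (ħ/2)·⟨σ_x⟩.

-0.3846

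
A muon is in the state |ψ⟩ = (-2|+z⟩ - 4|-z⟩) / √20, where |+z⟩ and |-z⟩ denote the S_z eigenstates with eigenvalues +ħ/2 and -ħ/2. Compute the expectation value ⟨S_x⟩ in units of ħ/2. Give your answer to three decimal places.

⟨σ_x⟩ = 2 Re(a* b)/(|a|²+|b|²) with a = -2, b = -4.
a* b = 8, so ⟨σ_x⟩ = 16/20.
⟨S_x⟩ = (ħ/2)·⟨σ_x⟩.

0.800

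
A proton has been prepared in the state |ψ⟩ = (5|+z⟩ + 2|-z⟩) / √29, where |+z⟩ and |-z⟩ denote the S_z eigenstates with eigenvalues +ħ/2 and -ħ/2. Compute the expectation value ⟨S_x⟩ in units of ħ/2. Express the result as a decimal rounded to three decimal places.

0.690

⟨σ_x⟩ = 2 Re(a* b)/(|a|²+|b|²) with a = 5, b = 2.
a* b = 10, so ⟨σ_x⟩ = 20/29.
⟨S_x⟩ = (ħ/2)·⟨σ_x⟩.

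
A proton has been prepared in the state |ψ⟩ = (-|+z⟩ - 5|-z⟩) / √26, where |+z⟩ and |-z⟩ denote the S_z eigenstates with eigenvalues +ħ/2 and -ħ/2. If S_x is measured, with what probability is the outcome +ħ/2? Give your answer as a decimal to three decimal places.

0.692

|+x⟩ = (|+z⟩ + |-z⟩)/√2, so ⟨+x|ψ⟩ = (-6) / (√2·√26).
P = |-6|² / 52 = 36/52.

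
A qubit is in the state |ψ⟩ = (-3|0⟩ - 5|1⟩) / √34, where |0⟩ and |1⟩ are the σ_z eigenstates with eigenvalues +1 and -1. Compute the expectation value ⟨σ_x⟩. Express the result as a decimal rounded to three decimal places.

0.882

⟨σ_x⟩ = 2 Re(a* b)/(|a|²+|b|²) with a = -3, b = -5.
a* b = 15, so ⟨σ_x⟩ = 30/34.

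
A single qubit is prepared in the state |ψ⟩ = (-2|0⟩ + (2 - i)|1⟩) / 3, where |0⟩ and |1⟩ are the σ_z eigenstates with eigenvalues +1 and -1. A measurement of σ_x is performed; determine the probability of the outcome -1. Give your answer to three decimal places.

|-x⟩ = (|0⟩ - |1⟩)/√2, so ⟨-x|ψ⟩ = (-4 + i) / (√2·3).
P = |-4 + i|² / 18 = 17/18.

0.944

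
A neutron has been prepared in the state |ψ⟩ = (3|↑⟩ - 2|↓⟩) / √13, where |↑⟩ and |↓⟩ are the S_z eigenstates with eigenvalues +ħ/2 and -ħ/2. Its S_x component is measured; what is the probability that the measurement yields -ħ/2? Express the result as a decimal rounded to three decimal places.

|-x⟩ = (|↑⟩ - |↓⟩)/√2, so ⟨-x|ψ⟩ = (5) / (√2·√13).
P = |5|² / 26 = 25/26.

0.962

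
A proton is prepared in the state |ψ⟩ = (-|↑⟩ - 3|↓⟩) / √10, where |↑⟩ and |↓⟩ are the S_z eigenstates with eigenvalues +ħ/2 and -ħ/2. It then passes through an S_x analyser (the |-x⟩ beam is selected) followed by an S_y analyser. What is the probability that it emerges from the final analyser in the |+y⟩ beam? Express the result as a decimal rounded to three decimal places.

0.100

First analyser (S_x): P(|-x⟩) = |⟨-x|ψ⟩|² = 4/20.
After stage 1 the state is |-x⟩; P(|+y⟩) = |⟨+y|-x⟩|² = 1/2.
Joint probability = 4/20 × 1/2 = 0.100.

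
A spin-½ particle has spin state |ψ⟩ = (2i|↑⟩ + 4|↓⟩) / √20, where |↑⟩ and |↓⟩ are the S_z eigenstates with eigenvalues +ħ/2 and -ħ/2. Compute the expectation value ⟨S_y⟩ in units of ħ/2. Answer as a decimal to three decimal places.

-0.800

⟨σ_y⟩ = 2 Im(a* b)/(|a|²+|b|²) with a = 2i, b = 4.
a* b = -8i, so ⟨σ_y⟩ = -16/20.
⟨S_y⟩ = (ħ/2)·⟨σ_y⟩.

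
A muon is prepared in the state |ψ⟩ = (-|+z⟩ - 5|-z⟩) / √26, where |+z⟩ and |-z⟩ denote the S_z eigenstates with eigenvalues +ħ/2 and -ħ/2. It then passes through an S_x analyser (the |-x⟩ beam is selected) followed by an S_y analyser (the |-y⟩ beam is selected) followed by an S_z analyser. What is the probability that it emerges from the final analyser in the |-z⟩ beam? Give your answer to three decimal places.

First analyser (S_x): P(|-x⟩) = |⟨-x|ψ⟩|² = 16/52.
After stage 1 the state is |-x⟩; P(|-y⟩) = |⟨-y|-x⟩|² = 1/2.
After stage 2 the state is |-y⟩; P(|-z⟩) = |⟨-z|-y⟩|² = 1/2.
Joint probability = 16/52 × 1/2 × 1/2 = 0.077.

0.077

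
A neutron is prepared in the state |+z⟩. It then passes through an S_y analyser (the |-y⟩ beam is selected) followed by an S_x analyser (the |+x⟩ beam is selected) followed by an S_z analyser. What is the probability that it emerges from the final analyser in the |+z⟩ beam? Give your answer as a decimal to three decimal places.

First analyser (S_y): from |+z⟩, P(|-y⟩) = 1/2.
After stage 1 the state is |-y⟩; P(|+x⟩) = |⟨+x|-y⟩|² = 1/2.
After stage 2 the state is |+x⟩; P(|+z⟩) = |⟨+z|+x⟩|² = 1/2.
Joint probability = 1/2 × 1/2 × 1/2 = 0.125.

0.125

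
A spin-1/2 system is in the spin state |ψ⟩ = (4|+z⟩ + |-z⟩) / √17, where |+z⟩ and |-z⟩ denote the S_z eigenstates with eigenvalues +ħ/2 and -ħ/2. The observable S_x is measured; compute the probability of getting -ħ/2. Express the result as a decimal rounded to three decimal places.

|-x⟩ = (|+z⟩ - |-z⟩)/√2, so ⟨-x|ψ⟩ = (3) / (√2·√17).
P = |3|² / 34 = 9/34.

0.265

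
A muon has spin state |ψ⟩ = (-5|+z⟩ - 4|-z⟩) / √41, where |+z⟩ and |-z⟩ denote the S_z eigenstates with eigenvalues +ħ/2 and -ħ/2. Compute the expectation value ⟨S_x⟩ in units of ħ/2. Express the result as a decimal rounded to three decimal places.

⟨σ_x⟩ = 2 Re(a* b)/(|a|²+|b|²) with a = -5, b = -4.
a* b = 20, so ⟨σ_x⟩ = 40/41.
⟨S_x⟩ = (ħ/2)·⟨σ_x⟩.

0.976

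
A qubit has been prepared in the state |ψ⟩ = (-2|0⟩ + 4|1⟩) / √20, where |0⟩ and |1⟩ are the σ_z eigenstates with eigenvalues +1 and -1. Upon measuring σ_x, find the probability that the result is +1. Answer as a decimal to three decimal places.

|+x⟩ = (|0⟩ + |1⟩)/√2, so ⟨+x|ψ⟩ = (2) / (√2·√20).
P = |2|² / 40 = 4/40.

0.100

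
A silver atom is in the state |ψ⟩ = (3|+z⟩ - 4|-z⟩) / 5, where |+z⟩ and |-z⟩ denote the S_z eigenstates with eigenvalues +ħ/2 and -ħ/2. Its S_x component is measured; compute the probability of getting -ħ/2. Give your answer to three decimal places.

0.980

|-x⟩ = (|+z⟩ - |-z⟩)/√2, so ⟨-x|ψ⟩ = (7) / (√2·5).
P = |7|² / 50 = 49/50.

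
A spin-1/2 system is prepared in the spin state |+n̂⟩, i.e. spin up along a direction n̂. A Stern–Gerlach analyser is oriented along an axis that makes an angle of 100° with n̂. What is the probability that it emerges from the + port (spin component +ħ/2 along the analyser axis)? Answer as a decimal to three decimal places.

0.413

For spin-½, the probability of finding spin-up along an axis at angle θ to the initial spin direction is cos²(θ/2); spin-down is sin²(θ/2).
θ = 100°, so P = cos²(50°) ≈ 0.413.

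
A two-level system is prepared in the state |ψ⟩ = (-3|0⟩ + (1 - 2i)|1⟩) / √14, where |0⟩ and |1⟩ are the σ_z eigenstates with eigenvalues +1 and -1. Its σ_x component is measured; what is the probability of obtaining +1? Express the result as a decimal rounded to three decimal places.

|+x⟩ = (|0⟩ + |1⟩)/√2, so ⟨+x|ψ⟩ = (-2 - 2i) / (√2·√14).
P = |-2 - 2i|² / 28 = 8/28.

0.286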